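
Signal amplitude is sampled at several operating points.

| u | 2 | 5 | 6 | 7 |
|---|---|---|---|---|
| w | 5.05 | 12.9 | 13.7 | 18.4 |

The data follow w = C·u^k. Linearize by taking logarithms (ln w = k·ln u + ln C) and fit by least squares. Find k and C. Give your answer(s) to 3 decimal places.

Linearized form: ln w = k·ln u + ln C. From the 4 transformed points,
Σln u = 6.0403, Σ(ln u)² = 10.0677, Σln w = 9.7064, Σln u·ln w = 15.5951.
Equations: 10.0677·k + 6.0403·ln C = 15.5951;  6.0403·k + 4·ln C = 9.7064.
Solving (det = 3.7862): k = 0.99083, ln C = 0.93037, so C = exp(0.93037) = 2.53545.

k = 0.991, C = 2.535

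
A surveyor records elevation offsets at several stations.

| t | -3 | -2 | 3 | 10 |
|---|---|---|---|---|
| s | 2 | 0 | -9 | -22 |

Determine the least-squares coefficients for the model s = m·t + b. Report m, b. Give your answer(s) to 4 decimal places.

m = -1.8396, b = -3.5708

From the data, Σt·t = 122, Σt = 8, Σ1 = 4.
Right-hand side: Σt·s = -253, Σs = -29.
det = 122·4 − 8² = 424.
m = ((-253)·4 − 8·(-29))/424 = -195/106; b = (122·(-29) − 8·(-253))/424 = -757/212.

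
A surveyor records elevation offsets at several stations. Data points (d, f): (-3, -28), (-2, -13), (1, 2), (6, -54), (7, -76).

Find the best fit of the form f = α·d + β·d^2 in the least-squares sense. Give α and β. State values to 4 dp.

Setting ∂/∂α … = 0 gives: 99·α + 525·β = -744;  525·α + 3795·β = -5970.
(Σd·d = 99, Σd·d^2 = 525, Σd^2·d^2 = 3795, Σd·f = -744, Σd^2·f = -5970.)
det = 99·3795 − 525² = 100080.
α = ((-744)·3795 − 525·(-5970))/100080 = 3453/1112; β = (99·(-5970) − 525·(-744))/100080 = -2227/1112.

α = 3.1052, β = -2.0027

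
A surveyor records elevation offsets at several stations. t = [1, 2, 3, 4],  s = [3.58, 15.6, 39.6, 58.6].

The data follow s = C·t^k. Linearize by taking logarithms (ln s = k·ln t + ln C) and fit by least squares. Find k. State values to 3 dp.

Linearized form: ln s = k·ln t + ln C. From the 4 transformed points,
Over the data: Σln t = 3.1781, Σ(ln t)² = 3.6092, Σln s = 11.7722, Σln t·ln s = 11.5891.
Normal system: [[3.6092, 3.1781]; [3.1781, 4]]·[k, ln C]ᵀ = [11.5891, 11.7722]ᵀ.
Slope k = (n·Σln t·ln s − Σln t·Σln s)/(n·Σ(ln t)² − (Σln t)²) = (4·11.5891 − 3.1781·11.7722)/4.3368 = 2.06228; ln C = (Σln s − k·Σln t)/n = 1.30454.

k = 2.062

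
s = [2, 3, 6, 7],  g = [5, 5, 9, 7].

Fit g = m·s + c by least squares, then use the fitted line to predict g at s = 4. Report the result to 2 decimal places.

ĝ = 6.18

The normal system AᵀA·[m, c]ᵀ = Aᵀg is [[98, 18]; [18, 4]]·[m, c]ᵀ = [128, 26]ᵀ.
Eliminating c: 4·(row 1) − 18·(row 2) gives 68·m = 4·128 − 18·26 = 44, so m = 11/17.
Then c = (26 − 18·(11/17))/4 = 61/17.
At s = 4: ĝ = (11/17)·(4) + (61/17)·(1) = 105/17.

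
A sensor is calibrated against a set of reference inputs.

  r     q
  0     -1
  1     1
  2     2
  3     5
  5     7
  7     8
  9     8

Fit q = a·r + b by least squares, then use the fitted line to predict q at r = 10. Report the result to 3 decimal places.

Setting ∂/∂a … = 0 gives: 169·a + 27·b = 183;  27·a + 7·b = 30.
(Σr·r = 169, Σr = 27, Σ1 = 7, Σr·q = 183, Σq = 30.)
Determinant 169·7 − 27² = 454.
a = (183·7 − 27·30)/454 = 471/454; b = (169·30 − 27·183)/454 = 129/454.
At r = 10: q̂ = (471/454)·(10) + (129/454)·(1) = 4839/454.

q̂ = 10.659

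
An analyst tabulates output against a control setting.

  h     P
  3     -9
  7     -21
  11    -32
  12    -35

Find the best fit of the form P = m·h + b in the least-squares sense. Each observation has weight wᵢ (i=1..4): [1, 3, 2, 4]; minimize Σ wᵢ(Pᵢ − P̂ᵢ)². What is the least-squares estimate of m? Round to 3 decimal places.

From the data, Σwᵢ·h·h = 974, Σwᵢ·h = 94, Σwᵢ·1 = 10.
Moment sums: Σwᵢ·h·P = -2852, Σwᵢ·P = -276.
Normal equations: [[974, 94]; [94, 10]]·[m, b]ᵀ = [-2852, -276]ᵀ.
det = 974·10 − 94² = 904.
m = ((-2852)·10 − 94·(-276))/904 = -322/113; b = (974·(-276) − 94·(-2852))/904 = -92/113.

m = -2.850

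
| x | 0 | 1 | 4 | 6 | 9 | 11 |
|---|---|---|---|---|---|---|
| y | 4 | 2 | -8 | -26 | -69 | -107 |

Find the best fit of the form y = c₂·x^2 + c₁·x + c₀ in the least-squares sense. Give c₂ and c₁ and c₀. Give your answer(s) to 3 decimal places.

c₂ = -1.023, c₁ = 1.229, c₀ = 3.107

With design matrix M, MᵀM = [[22755, 2341, 255]; [2341, 255, 31]; [255, 31, 6]] and Mᵀy = [-19598, -1984, -204]ᵀ.
Inverting the 3×3 Gram matrix, [c₂, c₁, c₀]ᵀ = [-253451/247872, 101533/82624, 385129/123936]ᵀ.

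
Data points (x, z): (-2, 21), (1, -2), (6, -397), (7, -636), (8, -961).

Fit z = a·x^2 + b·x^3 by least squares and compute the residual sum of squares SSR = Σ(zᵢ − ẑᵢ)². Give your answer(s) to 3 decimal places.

SSR = 4.406

AᵀA·[a, b]ᵀ = Aᵀz reads: 7810·a + 57320·b = -106878;  57320·a + 426514·b = -796102.
Eliminating b: 426514·(row 1) − 57320·(row 2) gives 45491940·a = 426514·(-106878) − 57320·(-796102) = 47603348, so a = 915449/874845.
Then b = ((-796102) − 57320·(915449/874845))/426514 = -351191/174969.
Residuals: 662309/874845, -909184/874845, -109261/97205, 1034144/874845, -88607/291615; SSR = 3854807/874845.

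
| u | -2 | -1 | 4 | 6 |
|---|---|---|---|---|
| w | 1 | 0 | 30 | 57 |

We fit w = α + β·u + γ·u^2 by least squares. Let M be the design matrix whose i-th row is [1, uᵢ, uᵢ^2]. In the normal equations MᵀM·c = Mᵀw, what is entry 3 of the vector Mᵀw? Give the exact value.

2536

Entry 3 ↔ basis u^2, so (Mᵀw)_{3} = Σᵢ (u^2)·wᵢ = (4)·(1) + (1)·(0) + (16)·(30) + (36)·(57) = 2536.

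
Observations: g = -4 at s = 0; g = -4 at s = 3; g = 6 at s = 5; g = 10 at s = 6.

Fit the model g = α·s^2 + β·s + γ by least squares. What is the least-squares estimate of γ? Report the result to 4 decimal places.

γ = -4.1515

Entries of MᵀM: Σs^2·s^2 = 2002, Σs^2·s = 368, Σs^2 = 70, Σs·s = 70, Σs = 14, Σ1 = 4.
Right-hand side: Σs^2·g = 474, Σs·g = 78, Σg = 8.
MᵀM·[α, β, γ]ᵀ = Mᵀg becomes [[2002, 368, 70]; [368, 70, 14]; [70, 14, 4]]·[α, β, γ]ᵀ = [474, 78, 8]ᵀ.
Row-reducing yields α = 8/11, β = -62/33, γ = -137/33.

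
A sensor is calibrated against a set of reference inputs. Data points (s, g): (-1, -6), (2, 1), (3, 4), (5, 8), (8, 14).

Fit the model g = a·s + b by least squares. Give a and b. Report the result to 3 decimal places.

a = 2.226, b = -3.367

MᵀM·[a, b]ᵀ = Mᵀg reads: 103·a + 17·b = 172;  17·a + 5·b = 21.
(Σs·s = 103, Σs = 17, Σ1 = 5, Σs·g = 172, Σg = 21.)
Determinant 103·5 − 17² = 226.
a = (172·5 − 17·21)/226 = 503/226; b = (103·21 − 17·172)/226 = -761/226.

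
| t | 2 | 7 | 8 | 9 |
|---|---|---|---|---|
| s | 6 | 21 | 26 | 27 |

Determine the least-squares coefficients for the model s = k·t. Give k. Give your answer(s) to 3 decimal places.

k = 3.081

Forming MᵀM = [[198]] and Mᵀs = [610]ᵀ gives MᵀM·[k]ᵀ = Mᵀs.
k = 610/198 = 3.08081.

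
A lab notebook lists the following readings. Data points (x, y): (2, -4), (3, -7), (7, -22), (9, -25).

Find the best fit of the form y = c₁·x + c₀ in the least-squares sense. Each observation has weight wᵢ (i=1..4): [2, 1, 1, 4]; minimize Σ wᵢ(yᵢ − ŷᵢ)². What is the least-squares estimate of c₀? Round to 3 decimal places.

AᵀWA·[c₁, c₀]ᵀ = AᵀWy reads: 390·c₁ + 50·c₀ = -1091;  50·c₁ + 8·c₀ = -137.
(Σwᵢ·x·x = 390, Σwᵢ·x = 50, Σwᵢ·1 = 8, Σwᵢ·x·y = -1091, Σwᵢ·y = -137.)
Determinant 390·8 − 50² = 620.
c₁ = ((-1091)·8 − 50·(-137))/620 = -939/310; c₀ = (390·(-137) − 50·(-1091))/620 = 56/31.

c₀ = 1.806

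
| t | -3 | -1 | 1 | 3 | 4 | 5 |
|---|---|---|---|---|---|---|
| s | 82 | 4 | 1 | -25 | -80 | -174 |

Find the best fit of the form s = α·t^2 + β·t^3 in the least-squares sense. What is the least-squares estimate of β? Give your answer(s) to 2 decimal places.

Compute the Gram sums: Σt^2·t^2 = 1045, Σt^2·t^3 = 4149, Σt^3·t^3 = 21181.
Moment sums: Σt^2·s = -5112, Σt^3·s = -29762.
Normal equations: [[1045, 4149]; [4149, 21181]]·[α, β]ᵀ = [-5112, -29762]ᵀ.
det = 1045·21181 − 4149² = 4919944.
α = ((-5112)·21181 − 4149·(-29762))/4919944 = 7602633/2459972; β = (1045·(-29762) − 4149·(-5112))/4919944 = -4945801/2459972.

β = -2.01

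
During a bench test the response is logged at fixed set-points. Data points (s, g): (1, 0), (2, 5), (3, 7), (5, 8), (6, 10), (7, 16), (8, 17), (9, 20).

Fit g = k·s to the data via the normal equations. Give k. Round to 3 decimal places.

Setting ∂/∂k … = 0 gives: 269·k = 559.
(Σs·s = 269, Σs·g = 559.)
Hence k = 559 / 269 ≈ 2.07807.

k = 2.078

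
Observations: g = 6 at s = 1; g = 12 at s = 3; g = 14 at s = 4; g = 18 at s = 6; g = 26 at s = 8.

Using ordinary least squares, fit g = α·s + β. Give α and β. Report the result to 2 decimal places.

α = 2.73, β = 3.21

The normal equations are: 126·α + 22·β = 414;  22·α + 5·β = 76.
(Σs·s = 126, Σs = 22, Σ1 = 5, Σs·g = 414, Σg = 76.)
det = 126·5 − 22² = 146.
α = (414·5 − 22·76)/146 = 199/73; β = (126·76 − 22·414)/146 = 234/73.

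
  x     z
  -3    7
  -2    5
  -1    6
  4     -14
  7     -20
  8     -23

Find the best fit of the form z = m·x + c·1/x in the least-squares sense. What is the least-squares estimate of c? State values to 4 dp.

c = -2.1268

The normal equations are: 143·m + 6·c = -417;  6·m + (41197/28224)·c = -3371/168.
(Σx·x = 143, Σx·1/x = 6, Σ1/x·1/x = 41197/28224, Σx·z = -417, Σ1/x·z = -3371/168.)
det = 143·(41197/28224) − 6² = 4875107/28224.
m = ((-417)·(41197/28224) − 6·(-3371/168))/(4875107/28224) = -13781181/4875107; c = (143·(-3371/168) − 6·(-417))/(4875107/28224) = -10368456/4875107.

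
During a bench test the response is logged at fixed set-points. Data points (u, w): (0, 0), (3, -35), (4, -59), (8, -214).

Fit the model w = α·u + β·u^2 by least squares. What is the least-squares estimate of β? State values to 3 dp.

Compute the Gram sums: Σu·u = 89, Σu·u^2 = 603, Σu^2·u^2 = 4433.
For Xᵀw: Σu·w = -2053, Σu^2·w = -14955.
XᵀX·[α, β]ᵀ = Xᵀw becomes [[89, 603]; [603, 4433]]·[α, β]ᵀ = [-2053, -14955]ᵀ.
Determinant 89·4433 − 603² = 30928.
α = ((-2053)·4433 − 603·(-14955))/30928 = -20771/7732; β = (89·(-14955) − 603·(-2053))/30928 = -23259/7732.

β = -3.008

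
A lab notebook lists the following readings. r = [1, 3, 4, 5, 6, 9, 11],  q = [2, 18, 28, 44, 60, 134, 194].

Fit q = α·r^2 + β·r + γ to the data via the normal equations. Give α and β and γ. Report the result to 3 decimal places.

α = 1.482, β = 1.475, γ = -0.810

Setting ∂/∂α … = 0 gives: 23461·α + 2493·β + 289·γ = 38200;  2493·α + 289·β + 39·γ = 4088;  289·α + 39·β + 7·γ = 480.
Solving the 3×3 system (Gaussian elimination) gives α = 122860/82929, β = 40764/27643, γ = -872/1077.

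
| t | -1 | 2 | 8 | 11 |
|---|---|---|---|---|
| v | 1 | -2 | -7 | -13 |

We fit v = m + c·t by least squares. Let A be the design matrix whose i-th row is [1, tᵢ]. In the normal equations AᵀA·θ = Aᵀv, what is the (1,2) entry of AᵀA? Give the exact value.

Row 1 ↔ basis 1, column 2 ↔ basis t, so (AᵀA)_{1,2} = Σᵢ t = (1)·(-1) + (1)·(2) + (1)·(8) + (1)·(11) = 20.

20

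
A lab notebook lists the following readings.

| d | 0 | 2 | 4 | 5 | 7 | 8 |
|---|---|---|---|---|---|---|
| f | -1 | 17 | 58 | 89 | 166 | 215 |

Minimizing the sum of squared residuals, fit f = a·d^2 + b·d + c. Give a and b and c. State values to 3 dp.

a = 3.026, b = 2.741, c = -0.886

Compute the Gram sums: Σd^2·d^2 = 7394, Σd^2·d = 1052, Σd^2 = 158, Σd·d = 158, Σd = 26, Σ1 = 6.
Moment sums: Σd^2·f = 25115, Σd·f = 3593, Σf = 544.
So AᵀA·[a, b, c]ᵀ = Aᵀf: [[7394, 1052, 158]; [1052, 158, 26]; [158, 26, 6]]·[a, b, c]ᵀ = [25115, 3593, 544]ᵀ.
Solving the 3×3 system (Gaussian elimination) gives a = 17615/5822, b = 15959/5822, c = -2578/2911.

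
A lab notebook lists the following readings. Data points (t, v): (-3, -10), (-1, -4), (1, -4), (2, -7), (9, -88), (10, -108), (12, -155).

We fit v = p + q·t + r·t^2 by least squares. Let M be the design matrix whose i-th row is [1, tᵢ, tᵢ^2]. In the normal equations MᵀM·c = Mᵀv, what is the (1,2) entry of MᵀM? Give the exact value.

Row 1 ↔ basis 1, column 2 ↔ basis t, so (MᵀM)_{1,2} = Σᵢ t = (1)·(-3) + (1)·(-1) + (1)·(1) + (1)·(2) + (1)·(9) + (1)·(10) + (1)·(12) = 30.

30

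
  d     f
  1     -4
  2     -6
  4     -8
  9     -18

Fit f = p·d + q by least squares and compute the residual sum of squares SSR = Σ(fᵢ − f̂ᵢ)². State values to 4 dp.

Setting ∂/∂p … = 0 gives: 102·p + 16·q = -210;  16·p + 4·q = -36.
det = 102·4 − 16² = 152.
p = ((-210)·4 − 16·(-36))/152 = -33/19; q = (102·(-36) − 16·(-210))/152 = -39/19.
Residuals: -4/19, -9/19, 1, -6/19; SSR = 26/19.

SSR = 1.3684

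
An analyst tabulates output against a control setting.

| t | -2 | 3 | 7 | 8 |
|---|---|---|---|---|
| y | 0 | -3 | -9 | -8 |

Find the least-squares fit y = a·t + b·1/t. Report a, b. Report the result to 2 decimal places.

a = -1.20, b = 3.82

Normal-equation sums: Σt·t = 126, Σt·1/t = 4, Σ1/t·1/t = 11209/28224.
For Mᵀy: Σt·y = -136, Σ1/t·y = -23/7.
Normal equations: [[126, 4]; [4, 11209/28224]]·[a, b]ᵀ = [-136, -23/7]ᵀ.
det = 126·(11209/28224) − 4² = 7625/224.
a = ((-136)·(11209/28224) − 4·(-23/7))/(7625/224) = -115348/96075; b = (126·(-23/7) − 4·(-136))/(7625/224) = 5824/1525.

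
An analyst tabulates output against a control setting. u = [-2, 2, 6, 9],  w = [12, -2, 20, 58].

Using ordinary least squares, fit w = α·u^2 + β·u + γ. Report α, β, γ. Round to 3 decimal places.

From the data, Σu^2·u^2 = 7889, Σu^2·u = 945, Σu^2 = 125, Σu·u = 125, Σu = 15, Σ1 = 4.
Right-hand side: Σu^2·w = 5458, Σu·w = 614, Σw = 88.
So MᵀM·[α, β, γ]ᵀ = Mᵀw: [[7889, 945, 125]; [945, 125, 15]; [125, 15, 4]]·[α, β, γ]ᵀ = [5458, 614, 88]ᵀ.
Inverting the 3×3 Gram matrix, [α, β, γ]ᵀ = [1273/1175, -19823/5875, 936/1175]ᵀ.

α = 1.083, β = -3.374, γ = 0.797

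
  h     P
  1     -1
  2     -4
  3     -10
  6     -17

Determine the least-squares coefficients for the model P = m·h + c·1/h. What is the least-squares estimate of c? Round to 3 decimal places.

c = 1.977

The normal equations are: 50·m + 4·c = -141;  4·m + (25/18)·c = -55/6.
Determinant 50·(25/18) − 4² = 481/9.
m = ((-141)·(25/18) − 4·(-55/6))/(481/9) = -2865/962; c = (50·(-55/6) − 4·(-141))/(481/9) = 951/481.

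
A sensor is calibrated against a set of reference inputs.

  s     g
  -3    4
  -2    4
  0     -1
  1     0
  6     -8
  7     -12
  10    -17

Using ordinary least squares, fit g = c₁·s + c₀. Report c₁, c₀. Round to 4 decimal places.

With design matrix M, MᵀM = [[199, 19]; [19, 7]] and Mᵀg = [-322, -30]ᵀ.
Determinant 199·7 − 19² = 1032.
c₁ = ((-322)·7 − 19·(-30))/1032 = -421/258; c₀ = (199·(-30) − 19·(-322))/1032 = 37/258.

c₁ = -1.6318, c₀ = 0.1434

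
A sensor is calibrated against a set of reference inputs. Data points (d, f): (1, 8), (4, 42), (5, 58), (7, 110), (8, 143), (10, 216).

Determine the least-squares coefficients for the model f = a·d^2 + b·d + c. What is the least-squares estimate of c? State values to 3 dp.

Setting ∂/∂a … = 0 gives: 17379·a + 2045·b + 255·c = 38272;  2045·a + 255·b + 35·c = 4540;  255·a + 35·b + 6·c = 577.
(Σd^2·d^2 = 17379, Σd^2·d = 2045, Σd^2 = 255, Σd·d = 255, Σd = 35, Σ1 = 6, Σd^2·f = 38272, Σd·f = 4540, Σf = 577.)
Row-reducing yields a = 8867/4344, b = 1031/1448, c = 11429/2172.

c = 5.262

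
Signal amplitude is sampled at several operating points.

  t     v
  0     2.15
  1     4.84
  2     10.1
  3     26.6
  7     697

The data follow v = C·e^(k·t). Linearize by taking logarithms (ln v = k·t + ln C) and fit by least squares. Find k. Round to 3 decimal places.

k = 0.829

Linearized form: ln v = k·t + ln C. From the 5 transformed points,
Σt = 13.0000, Σ(t)² = 63.0000, Σln v = 14.4826, Σt·ln v = 61.8722.
Equations: 63.0000·k + 13.0000·ln C = 61.8722;  13.0000·k + 5·ln C = 14.4826.
Slope k = (n·Σt·ln v − Σt·Σln v)/(n·Σ(t)² − (Σt)²) = (5·61.8722 − 13.0000·14.4826)/146.0000 = 0.82936; ln C = (Σln v − k·Σt)/n = 0.74018.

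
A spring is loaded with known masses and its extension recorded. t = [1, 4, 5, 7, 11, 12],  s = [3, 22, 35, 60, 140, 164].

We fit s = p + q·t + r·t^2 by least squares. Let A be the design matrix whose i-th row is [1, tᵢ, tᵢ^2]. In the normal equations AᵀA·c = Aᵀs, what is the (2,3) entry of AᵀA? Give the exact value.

3592

Row 2 ↔ basis t, column 3 ↔ basis t^2, so (AᵀA)_{2,3} = Σᵢ (t)·(t^2) = (1)·(1) + (4)·(16) + (5)·(25) + (7)·(49) + (11)·(121) + (12)·(144) = 3592.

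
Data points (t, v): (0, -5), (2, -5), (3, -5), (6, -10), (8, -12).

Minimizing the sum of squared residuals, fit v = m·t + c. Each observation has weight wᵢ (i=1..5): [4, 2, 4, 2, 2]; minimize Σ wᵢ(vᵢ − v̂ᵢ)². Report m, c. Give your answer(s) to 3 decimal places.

m = -0.914, c = -3.843

Forming MᵀWM = [[244, 44]; [44, 14]] and MᵀWv = [-392, -94]ᵀ gives MᵀWM·[m, c]ᵀ = MᵀWv.
Δ = 244·14 − 44² = 1480.
m = ((-392)·14 − 44·(-94))/1480 = -169/185; c = (244·(-94) − 44·(-392))/1480 = -711/185.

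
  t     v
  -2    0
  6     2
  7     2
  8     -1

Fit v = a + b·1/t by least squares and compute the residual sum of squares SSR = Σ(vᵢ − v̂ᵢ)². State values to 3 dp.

AᵀA·[a, b]ᵀ = Aᵀv reads: 4·a + (-11/168)·b = 3;  (-11/168)·a + (8857/28224)·b = 83/168.
(Σ1 = 4, Σ1/t = -11/168, Σ1/t·1/t = 8857/28224, Σv = 3, Σ1/t·v = 83/168.)
det = 4·(8857/28224) − (-11/168)² = 3923/3136.
a = (3·(8857/28224) − (-11/168)·(83/168))/(3923/3136) = 27484/35307; b = (4·(83/168) − (-11/168)·3)/(3923/3136) = 20440/11769.
Residuals: 3176/35307, 10970/11769, 34370/35307, -70456/35307; SSR = 205016/35307.

SSR = 5.807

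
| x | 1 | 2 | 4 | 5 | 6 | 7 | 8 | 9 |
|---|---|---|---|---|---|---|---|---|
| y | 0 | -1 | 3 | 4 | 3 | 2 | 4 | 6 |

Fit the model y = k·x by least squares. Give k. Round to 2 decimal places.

k = 0.54

Setting ∂/∂k … = 0 gives: 276·k = 148.
(Σx·x = 276, Σx·y = 148.)
Hence k = 148 / 276 ≈ 0.536232.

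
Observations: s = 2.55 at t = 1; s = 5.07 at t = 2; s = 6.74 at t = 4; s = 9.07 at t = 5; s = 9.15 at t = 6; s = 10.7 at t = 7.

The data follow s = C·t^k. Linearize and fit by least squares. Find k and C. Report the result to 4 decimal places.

k = 0.7025, C = 2.7361

Taking logs, ln s = k·ln t + ln C, so regress ln s on ln t.
Over the data: Σln t = 7.4265, Σ(ln t)² = 11.9895, Σln s = 11.2565, Σln t·ln s = 15.8979.
Normal system: [[11.9895, 7.4265]; [7.4265, 6]]·[k, ln C]ᵀ = [15.8979, 11.2565]ᵀ.
Δ = 11.9895·6 − (7.4265)² = 16.7835; k = (15.8979·6 − 7.4265·11.2565)/16.7835 = 0.70252, ln C = (11.9895·11.2565 − 7.4265·15.8979)/16.7835 = 1.00653, so C = exp(1.00653) = 2.73608.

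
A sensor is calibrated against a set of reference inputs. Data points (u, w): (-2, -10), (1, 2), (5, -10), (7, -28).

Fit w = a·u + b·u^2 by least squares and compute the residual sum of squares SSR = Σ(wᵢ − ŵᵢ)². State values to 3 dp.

With design matrix X, XᵀX = [[79, 461]; [461, 3043]] and Xᵀw = [-224, -1660]ᵀ.
Determinant 79·3043 − 461² = 27876.
a = ((-224)·3043 − 461·(-1660))/27876 = 3; b = (79·(-1660) − 461·(-224))/27876 = -1.
Residuals: 0, 0, 0, 0; SSR = 0.

SSR = 0.000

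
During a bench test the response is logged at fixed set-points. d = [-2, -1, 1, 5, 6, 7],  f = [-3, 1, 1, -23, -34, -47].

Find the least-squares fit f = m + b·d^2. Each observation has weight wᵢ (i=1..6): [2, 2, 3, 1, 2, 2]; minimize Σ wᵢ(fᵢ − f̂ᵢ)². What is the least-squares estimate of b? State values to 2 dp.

XᵀWX·[m, b]ᵀ = XᵀWf reads: 12·m + 208·b = -186;  208·m + 8056·b = -7648.
Determinant 12·8056 − 208² = 53408.
m = ((-186)·8056 − 208·(-7648))/53408 = 5773/3338; b = (12·(-7648) − 208·(-186))/53408 = -1659/1669.

b = -0.99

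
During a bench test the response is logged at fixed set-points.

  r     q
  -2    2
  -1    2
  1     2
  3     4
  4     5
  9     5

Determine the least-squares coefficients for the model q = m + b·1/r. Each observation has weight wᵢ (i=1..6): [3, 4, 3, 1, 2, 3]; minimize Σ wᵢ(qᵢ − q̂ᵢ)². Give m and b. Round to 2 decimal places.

From the data, Σwᵢ·1 = 16, Σwᵢ·1/r = -4/3, Σwᵢ·1/r·1/r = 1733/216.
Right-hand side: Σwᵢ·q = 49, Σwᵢ·1/r·q = 1/2.
Normal equations: [[16, -4/3]; [-4/3, 1733/216]]·[m, b]ᵀ = [49, 1/2]ᵀ.
Δ = 16·(1733/216) − (-4/3)² = 3418/27.
m = (49·(1733/216) − (-4/3)·(1/2))/(3418/27) = 85061/27344; b = (16·(1/2) − (-4/3)·49)/(3418/27) = 990/1709.

m = 3.11, b = 0.58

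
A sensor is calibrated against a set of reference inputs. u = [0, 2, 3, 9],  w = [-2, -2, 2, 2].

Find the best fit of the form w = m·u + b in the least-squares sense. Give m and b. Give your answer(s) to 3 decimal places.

m = 0.444, b = -1.556

Setting ∂/∂m … = 0 gives: 94·m + 14·b = 20;  14·m + 4·b = 0.
Determinant 94·4 − 14² = 180.
m = (20·4 − 14·0)/180 = 4/9; b = (94·0 − 14·20)/180 = -14/9.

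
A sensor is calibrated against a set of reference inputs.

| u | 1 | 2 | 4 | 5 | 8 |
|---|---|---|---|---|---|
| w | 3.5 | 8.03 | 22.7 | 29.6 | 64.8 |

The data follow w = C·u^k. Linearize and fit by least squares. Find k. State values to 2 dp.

With ln wᵢ as the transformed response and ln uᵢ as the regressor:
Σln u = 5.7683, Σ(ln u)² = 9.3166, Σln w = 14.0174, Σln u·ln w = 19.8989.
Normal system: [[9.3166, 5.7683]; [5.7683, 5]]·[k, ln C]ᵀ = [19.8989, 14.0174]ᵀ.
Solving (det = 13.3096): k = 1.40030, ln C = 1.18800.

k = 1.40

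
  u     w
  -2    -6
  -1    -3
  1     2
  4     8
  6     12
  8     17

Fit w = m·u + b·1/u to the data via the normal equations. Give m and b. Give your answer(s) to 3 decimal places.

m = 2.071, b = 0.721

Sums needed: Σu·u = 122, Σu·1/u = 6, Σ1/u·1/u = 1357/576.
Moment sums: Σu·w = 257, Σ1/u·w = 113/8.
Eliminating b: (1357/576)·(row 1) − 6·(row 2) gives (72409/288)·m = (1357/576)·257 − 6·(113/8) = 299933/576, so m = 299933/144818.
Then b = ((113/8) − 6·(299933/144818))/(1357/576) = 52200/72409.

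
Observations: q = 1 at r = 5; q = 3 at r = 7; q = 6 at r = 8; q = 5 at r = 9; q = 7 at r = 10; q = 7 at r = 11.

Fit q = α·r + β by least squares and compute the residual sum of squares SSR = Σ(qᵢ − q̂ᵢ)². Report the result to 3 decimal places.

SSR = 3.457

Sums needed: Σr·r = 440, Σr = 50, Σ1 = 6.
And Σr·q = 266, Σq = 29.
Normal equations: [[440, 50]; [50, 6]]·[α, β]ᵀ = [266, 29]ᵀ.
Δ = 440·6 − 50² = 140.
α = (266·6 − 50·29)/140 = 73/70; β = (440·29 − 50·266)/140 = -27/7.
Residuals: -5/14, -31/70, 53/35, -37/70, 3/7, -43/70; SSR = 121/35.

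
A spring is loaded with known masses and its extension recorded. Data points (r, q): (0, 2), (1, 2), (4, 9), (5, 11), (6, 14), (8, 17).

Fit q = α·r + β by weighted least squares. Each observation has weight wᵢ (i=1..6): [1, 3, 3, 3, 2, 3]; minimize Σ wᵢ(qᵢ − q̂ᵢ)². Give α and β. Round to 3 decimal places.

From the data, Σwᵢ·r·r = 390, Σwᵢ·r = 66, Σwᵢ·1 = 15.
Moment sums: Σwᵢ·r·q = 855, Σwᵢ·q = 147.
So AᵀWA·[α, β]ᵀ = AᵀWq: [[390, 66]; [66, 15]]·[α, β]ᵀ = [855, 147]ᵀ.
det = 390·15 − 66² = 1494.
α = (855·15 − 66·147)/1494 = 347/166; β = (390·147 − 66·855)/1494 = 50/83.

α = 2.090, β = 0.602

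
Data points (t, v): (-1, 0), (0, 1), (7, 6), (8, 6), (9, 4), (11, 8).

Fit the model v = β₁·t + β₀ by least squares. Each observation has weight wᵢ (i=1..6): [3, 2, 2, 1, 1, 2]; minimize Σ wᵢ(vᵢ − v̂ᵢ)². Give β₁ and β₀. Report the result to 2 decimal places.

The normal system AᵀWA·[β₁, β₀]ᵀ = AᵀWv is [[488, 50]; [50, 11]]·[β₁, β₀]ᵀ = [344, 40]ᵀ.
Δ = 488·11 − 50² = 2868.
β₁ = (344·11 − 50·40)/2868 = 446/717; β₀ = (488·40 − 50·344)/2868 = 580/717.

β₁ = 0.62, β₀ = 0.81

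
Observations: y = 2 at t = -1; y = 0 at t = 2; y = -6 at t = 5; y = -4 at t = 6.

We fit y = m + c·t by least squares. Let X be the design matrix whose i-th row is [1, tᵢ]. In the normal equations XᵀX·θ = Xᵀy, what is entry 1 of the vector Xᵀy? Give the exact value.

Entry 1 ↔ basis 1, so (Xᵀy)_{1} = Σᵢ yᵢ = (1)·(2) + (1)·(0) + (1)·(-6) + (1)·(-4) = -8.

-8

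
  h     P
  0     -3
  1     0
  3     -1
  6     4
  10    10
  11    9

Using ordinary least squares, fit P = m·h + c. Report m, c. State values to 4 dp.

The normal equations are: 267·m + 31·c = 220;  31·m + 6·c = 19.
(Σh·h = 267, Σh = 31, Σ1 = 6, Σh·P = 220, ΣP = 19.)
Eliminating c: 6·(row 1) − 31·(row 2) gives 641·m = 6·220 − 31·19 = 731, so m = 731/641.
Then c = (19 − 31·(731/641))/6 = -1747/641.

m = 1.1404, c = -2.7254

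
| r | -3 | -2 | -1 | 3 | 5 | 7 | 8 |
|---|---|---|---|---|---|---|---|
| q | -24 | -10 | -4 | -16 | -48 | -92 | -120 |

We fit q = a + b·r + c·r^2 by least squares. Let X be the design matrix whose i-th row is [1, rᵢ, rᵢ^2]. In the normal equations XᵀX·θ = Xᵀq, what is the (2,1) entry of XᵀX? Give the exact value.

17

Row 2 ↔ basis r, column 1 ↔ basis 1, so (XᵀX)_{2,1} = Σᵢ r = (-3)·(1) + (-2)·(1) + (-1)·(1) + (3)·(1) + (5)·(1) + (7)·(1) + (8)·(1) = 17.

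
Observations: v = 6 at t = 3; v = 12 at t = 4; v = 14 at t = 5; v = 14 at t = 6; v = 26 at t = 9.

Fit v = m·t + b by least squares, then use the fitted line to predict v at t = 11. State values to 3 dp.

The normal equations are: 167·m + 27·b = 454;  27·m + 5·b = 72.
Eliminating b: 5·(row 1) − 27·(row 2) gives 106·m = 5·454 − 27·72 = 326, so m = 163/53.
Then b = (72 − 27·(163/53))/5 = -117/53.
At t = 11: v̂ = (163/53)·(11) + (-117/53)·(1) = 1676/53.

v̂ = 31.623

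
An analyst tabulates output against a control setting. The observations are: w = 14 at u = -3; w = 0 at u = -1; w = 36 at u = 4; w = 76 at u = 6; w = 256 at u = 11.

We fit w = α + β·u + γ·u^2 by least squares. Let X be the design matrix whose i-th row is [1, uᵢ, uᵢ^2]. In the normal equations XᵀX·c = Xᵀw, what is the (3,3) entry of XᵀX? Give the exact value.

16275

Row 3 ↔ basis u^2, column 3 ↔ basis u^2, so (XᵀX)_{3,3} = Σᵢ (u^2)·(u^2) = (9)·(9) + (1)·(1) + (16)·(16) + (36)·(36) + (121)·(121) = 16275.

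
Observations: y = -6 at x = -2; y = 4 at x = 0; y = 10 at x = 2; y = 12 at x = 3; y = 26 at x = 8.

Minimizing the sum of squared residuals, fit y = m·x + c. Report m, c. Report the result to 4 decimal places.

m = 3.0775, c = 2.4296

AᵀA·[m, c]ᵀ = Aᵀy reads: 81·m + 11·c = 276;  11·m + 5·c = 46.
Eliminating c: 5·(row 1) − 11·(row 2) gives 284·m = 5·276 − 11·46 = 874, so m = 437/142.
Then c = (46 − 11·(437/142))/5 = 345/142.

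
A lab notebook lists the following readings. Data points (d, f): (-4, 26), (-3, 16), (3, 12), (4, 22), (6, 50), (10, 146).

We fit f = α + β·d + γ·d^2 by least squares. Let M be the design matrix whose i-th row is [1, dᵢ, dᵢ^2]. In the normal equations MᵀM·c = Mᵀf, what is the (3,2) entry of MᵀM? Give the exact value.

Row 3 ↔ basis d^2, column 2 ↔ basis d, so (MᵀM)_{3,2} = Σᵢ (d^2)·(d) = (16)·(-4) + (9)·(-3) + (9)·(3) + (16)·(4) + (36)·(6) + (100)·(10) = 1216.

1216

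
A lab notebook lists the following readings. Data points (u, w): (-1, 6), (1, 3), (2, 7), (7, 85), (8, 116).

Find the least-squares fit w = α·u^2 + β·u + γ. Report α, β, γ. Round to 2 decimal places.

α = 2.00, β = -1.94, γ = 2.49

Sums needed: Σu^2·u^2 = 6515, Σu^2·u = 863, Σu^2 = 119, Σu·u = 119, Σu = 17, Σ1 = 5.
Right-hand side: Σu^2·w = 11626, Σu·w = 1534, Σw = 217.
Normal equations: [[6515, 863, 119]; [863, 119, 17]; [119, 17, 5]]·[α, β, γ]ᵀ = [11626, 1534, 217]ᵀ.
Inverting the 3×3 Gram matrix, [α, β, γ]ᵀ = [8461/4238, -8239/4238, 5285/2119]ᵀ.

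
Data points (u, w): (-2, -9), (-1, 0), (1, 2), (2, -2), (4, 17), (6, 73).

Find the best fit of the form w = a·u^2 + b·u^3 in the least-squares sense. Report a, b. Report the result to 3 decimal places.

a = -1.050, b = 0.514

MᵀM·[a, b]ᵀ = Mᵀw reads: 1586·a + 8800·b = 2858;  8800·a + 50882·b = 16914.
Δ = 1586·50882 − 8800² = 3258852.
a = (2858·50882 − 8800·16914)/3258852 = -855611/814713; b = (1586·16914 − 8800·2858)/3258852 = 418801/814713.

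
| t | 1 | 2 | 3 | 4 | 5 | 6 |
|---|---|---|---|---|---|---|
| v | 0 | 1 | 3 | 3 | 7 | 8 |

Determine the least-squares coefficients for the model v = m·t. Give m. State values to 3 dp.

Compute the Gram sums: Σt·t = 91.
Moment sums: Σt·v = 106.
Hence m = 106 / 91 ≈ 1.16484.

m = 1.165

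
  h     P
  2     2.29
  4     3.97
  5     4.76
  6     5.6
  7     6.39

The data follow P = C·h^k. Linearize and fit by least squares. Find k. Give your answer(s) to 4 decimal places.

Taking logs, ln P = k·ln h + ln C, so regress ln P on ln h.
AᵀA = [[11.9895, 7.4265]; [7.4265, 5]], rhs = [11.6927, 7.3451]ᵀ  (here Σln h = 7.4265, Σ(ln h)² = 11.9895, Σln P = 7.3451, Σln h·ln P = 11.6927).
Solving (det = 4.7940): k = 0.81669, ln C = 0.25598.

k = 0.8167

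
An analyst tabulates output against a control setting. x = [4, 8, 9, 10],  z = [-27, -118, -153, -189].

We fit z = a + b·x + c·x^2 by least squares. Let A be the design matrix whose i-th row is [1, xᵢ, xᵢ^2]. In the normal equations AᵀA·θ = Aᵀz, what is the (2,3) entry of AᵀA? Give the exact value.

2305

Row 2 ↔ basis x, column 3 ↔ basis x^2, so (AᵀA)_{2,3} = Σᵢ (x)·(x^2) = (4)·(16) + (8)·(64) + (9)·(81) + (10)·(100) = 2305.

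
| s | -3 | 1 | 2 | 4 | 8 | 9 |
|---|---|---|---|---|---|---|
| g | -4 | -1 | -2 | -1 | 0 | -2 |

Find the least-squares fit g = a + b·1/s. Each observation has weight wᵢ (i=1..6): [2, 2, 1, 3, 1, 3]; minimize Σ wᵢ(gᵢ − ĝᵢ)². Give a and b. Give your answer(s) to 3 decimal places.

a = -2.216, b = 1.840

Compute the Gram sums: Σwᵢ·1 = 12, Σwᵢ·1/s = 73/24, Σwᵢ·1/s·1/s = 4687/1728.
And Σwᵢ·g = -21, Σwᵢ·1/s·g = -7/4.
Normal equations: [[12, 73/24]; [73/24, 4687/1728]]·[a, b]ᵀ = [-21, -7/4]ᵀ.
det = 12·(4687/1728) − (73/24)² = 1491/64.
a = ((-21)·(4687/1728) − (73/24)·(-7/4))/(1491/64) = -4249/1917; b = (12·(-7/4) − (73/24)·(-21))/(1491/64) = 392/213.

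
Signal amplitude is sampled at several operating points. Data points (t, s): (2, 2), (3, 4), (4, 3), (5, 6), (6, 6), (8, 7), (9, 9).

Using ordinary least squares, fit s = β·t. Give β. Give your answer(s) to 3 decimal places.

Sums needed: Σt·t = 235.
And Σt·s = 231.
Normal equations: [[235]]·[β]ᵀ = [231]ᵀ.
β = 231/235 = 0.982979.

β = 0.983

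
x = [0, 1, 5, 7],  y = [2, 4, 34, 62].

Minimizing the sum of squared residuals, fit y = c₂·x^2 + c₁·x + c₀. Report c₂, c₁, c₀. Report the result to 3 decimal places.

c₂ = 1.088, c₁ = 0.963, c₀ = 1.980

Entries of MᵀM: Σx^2·x^2 = 3027, Σx^2·x = 469, Σx^2 = 75, Σx·x = 75, Σx = 13, Σ1 = 4.
Right-hand side: Σx^2·y = 3892, Σx·y = 608, Σy = 102.
MᵀM·[c₂, c₁, c₀]ᵀ = Mᵀy becomes [[3027, 469, 75]; [469, 75, 13]; [75, 13, 4]]·[c₂, c₁, c₀]ᵀ = [3892, 608, 102]ᵀ.
Row-reducing yields c₂ = 2547/2342, c₁ = 2255/2342, c₀ = 2318/1171.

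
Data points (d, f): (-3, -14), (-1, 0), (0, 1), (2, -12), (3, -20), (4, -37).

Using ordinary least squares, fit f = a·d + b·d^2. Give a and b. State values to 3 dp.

From the data, Σd·d = 39, Σd·d^2 = 71, Σd^2·d^2 = 435.
For Mᵀf: Σd·f = -190, Σd^2·f = -946.
Determinant 39·435 − 71² = 11924.
a = ((-190)·435 − 71·(-946))/11924 = -3871/2981; b = (39·(-946) − 71·(-190))/11924 = -5851/2981.

a = -1.299, b = -1.963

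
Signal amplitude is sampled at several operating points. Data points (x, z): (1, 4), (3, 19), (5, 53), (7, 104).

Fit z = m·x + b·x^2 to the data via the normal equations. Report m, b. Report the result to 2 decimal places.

MᵀM·[m, b]ᵀ = Mᵀz reads: 84·m + 496·b = 1054;  496·m + 3108·b = 6596.
(Σx·x = 84, Σx·x^2 = 496, Σx^2·x^2 = 3108, Σx·z = 1054, Σx^2·z = 6596.)
Δ = 84·3108 − 496² = 15056.
m = (1054·3108 − 496·6596)/15056 = 527/1882; b = (84·6596 − 496·1054)/15056 = 1955/941.

m = 0.28, b = 2.08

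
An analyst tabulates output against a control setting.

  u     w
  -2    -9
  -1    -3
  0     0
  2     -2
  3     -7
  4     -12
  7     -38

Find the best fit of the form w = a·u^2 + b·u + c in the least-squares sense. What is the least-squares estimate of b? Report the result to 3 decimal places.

With design matrix M, MᵀM = [[2771, 433, 83]; [433, 83, 13]; [83, 13, 7]] and Mᵀw = [-2164, -318, -71]ᵀ.
Row-reducing yields a = -45343/47964, b = 63137/47964, c = -787/571.

b = 1.316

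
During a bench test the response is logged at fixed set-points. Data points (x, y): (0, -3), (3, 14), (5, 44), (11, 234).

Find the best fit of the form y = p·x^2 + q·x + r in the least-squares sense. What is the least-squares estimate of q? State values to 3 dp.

q = -0.604

Sums needed: Σx^2·x^2 = 15347, Σx^2·x = 1483, Σx^2 = 155, Σx·x = 155, Σx = 19, Σ1 = 4.
For Mᵀy: Σx^2·y = 29540, Σx·y = 2836, Σy = 289.
So MᵀM·[p, q, r]ᵀ = Mᵀy: [[15347, 1483, 155]; [1483, 155, 19]; [155, 19, 4]]·[p, q, r]ᵀ = [29540, 2836, 289]ᵀ.
Inverting the 3×3 Gram matrix, [p, q, r]ᵀ = [5273/2621, -1582/2621, -7447/2621]ᵀ.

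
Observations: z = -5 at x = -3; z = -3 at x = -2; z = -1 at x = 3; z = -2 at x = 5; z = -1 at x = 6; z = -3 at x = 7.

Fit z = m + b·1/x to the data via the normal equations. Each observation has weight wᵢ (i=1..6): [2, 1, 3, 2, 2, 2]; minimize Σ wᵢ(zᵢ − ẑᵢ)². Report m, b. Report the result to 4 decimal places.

m = -2.6287, b = 4.1587

Normal-equation sums: Σwᵢ·1 = 12, Σwᵢ·1/x = 179/210, Σwᵢ·1/x·1/x = 43303/44100.
Right-hand side: Σwᵢ·z = -28, Σwᵢ·1/x·z = 129/70.
Eliminating b: (43303/44100)·(row 1) − (179/210)·(row 2) gives (97519/8820)·m = (43303/44100)·(-28) − (179/210)·(129/70) = -1281757/44100, so m = -1281757/487595.
Then b = ((129/70) − (179/210)·(-1281757/487595))/(43303/44100) = 405552/97519.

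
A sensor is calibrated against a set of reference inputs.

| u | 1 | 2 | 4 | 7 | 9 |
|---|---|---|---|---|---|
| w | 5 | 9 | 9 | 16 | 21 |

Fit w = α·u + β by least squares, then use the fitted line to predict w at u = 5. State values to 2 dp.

The normal equations are: 151·α + 23·β = 360;  23·α + 5·β = 60.
(Σu·u = 151, Σu = 23, Σ1 = 5, Σu·w = 360, Σw = 60.)
Eliminating β: 5·(row 1) − 23·(row 2) gives 226·α = 5·360 − 23·60 = 420, so α = 210/113.
Then β = (60 − 23·(210/113))/5 = 390/113.
At u = 5: ŵ = (210/113)·(5) + (390/113)·(1) = 1440/113.

ŵ = 12.74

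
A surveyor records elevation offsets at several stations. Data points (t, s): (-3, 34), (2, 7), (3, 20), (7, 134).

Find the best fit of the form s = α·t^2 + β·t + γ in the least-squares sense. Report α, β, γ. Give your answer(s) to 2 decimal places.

α = 3.08, β = -2.33, γ = -0.71

The normal system XᵀX·[α, β, γ]ᵀ = Xᵀs is [[2579, 351, 71]; [351, 71, 9]; [71, 9, 4]]·[α, β, γ]ᵀ = [7080, 910, 195]ᵀ.
Row-reducing yields α = 3741/1214, β = -2825/1214, γ = -432/607.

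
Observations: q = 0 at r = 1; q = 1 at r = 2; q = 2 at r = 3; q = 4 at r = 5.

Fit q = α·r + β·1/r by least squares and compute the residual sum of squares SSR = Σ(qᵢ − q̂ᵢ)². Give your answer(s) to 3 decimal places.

SSR = 0.071

From the data, Σr·r = 39, Σr·1/r = 4, Σ1/r·1/r = 1261/900.
For Mᵀq: Σr·q = 28, Σ1/r·q = 59/30.
So MᵀM·[α, β]ᵀ = Mᵀq: [[39, 4]; [4, 1261/900]]·[α, β]ᵀ = [28, 59/30]ᵀ.
Determinant 39·(1261/900) − 4² = 11593/300.
α = (28·(1261/900) − 4·(59/30))/(11593/300) = 28228/34779; β = (39·(59/30) − 4·28)/(11593/300) = -10590/11593.
Residuals: 3542/34779, -5792/34779, -1512/11593, 4330/34779; SSR = 2456/34779.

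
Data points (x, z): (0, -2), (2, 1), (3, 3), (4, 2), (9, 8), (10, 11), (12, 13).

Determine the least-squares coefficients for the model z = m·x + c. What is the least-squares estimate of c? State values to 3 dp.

From the data, Σx·x = 354, Σx = 40, Σ1 = 7.
Moment sums: Σx·z = 357, Σz = 36.
Determinant 354·7 − 40² = 878.
m = (357·7 − 40·36)/878 = 1059/878; c = (354·36 − 40·357)/878 = -768/439.

c = -1.749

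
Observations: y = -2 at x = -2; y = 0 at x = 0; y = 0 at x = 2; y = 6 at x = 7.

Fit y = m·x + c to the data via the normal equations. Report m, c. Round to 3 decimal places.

m = 0.872, c = -0.525

Entries of AᵀA: Σx·x = 57, Σx = 7, Σ1 = 4.
Moment sums: Σx·y = 46, Σy = 4.
So AᵀA·[m, c]ᵀ = Aᵀy: [[57, 7]; [7, 4]]·[m, c]ᵀ = [46, 4]ᵀ.
Determinant 57·4 − 7² = 179.
m = (46·4 − 7·4)/179 = 156/179; c = (57·4 − 7·46)/179 = -94/179.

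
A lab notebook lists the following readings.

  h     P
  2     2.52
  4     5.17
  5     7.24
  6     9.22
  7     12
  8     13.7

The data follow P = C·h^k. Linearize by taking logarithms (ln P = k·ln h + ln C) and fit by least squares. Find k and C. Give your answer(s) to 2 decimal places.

k = 1.24, C = 1.01

Linearized form: ln P = k·ln h + ln C. From the 6 transformed points,
AᵀA = [[16.3136, 9.5060]; [9.5060, 6]], rhs = [20.3625, 11.8704]ᵀ  (here Σln h = 9.5060, Σ(ln h)² = 16.3136, Σln P = 11.8704, Σln h·ln P = 20.3625).
Δ = 16.3136·6 − (9.5060)² = 7.5177; k = (20.3625·6 − 9.5060·11.8704)/7.5177 = 1.24172, ln C = (16.3136·11.8704 − 9.5060·20.3625)/7.5177 = 0.01110, so C = exp(0.01110) = 1.01117.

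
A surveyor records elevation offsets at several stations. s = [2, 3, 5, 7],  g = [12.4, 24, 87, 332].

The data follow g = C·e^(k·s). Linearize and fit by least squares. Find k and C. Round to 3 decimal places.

Let Y = ln g. Fitting Y = k·s + ln C by least squares:
Σs = 17.0000, Σ(s)² = 87.0000, Σln g = 15.9668, Σs·ln g = 77.5350.
Equations: 87.0000·k + 17.0000·ln C = 77.5350;  17.0000·k + 4·ln C = 15.9668.
Solving (det = 59.0000): k = 0.65601, ln C = 1.20365, so C = exp(1.20365) = 3.33226.

k = 0.656, C = 3.332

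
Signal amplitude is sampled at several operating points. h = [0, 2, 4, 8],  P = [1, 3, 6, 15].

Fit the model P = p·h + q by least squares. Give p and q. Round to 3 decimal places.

p = 1.786, q = 0.000

Setting ∂/∂p … = 0 gives: 84·p + 14·q = 150;  14·p + 4·q = 25.
Δ = 84·4 − 14² = 140.
p = (150·4 − 14·25)/140 = 25/14; q = (84·25 − 14·150)/140 = 0.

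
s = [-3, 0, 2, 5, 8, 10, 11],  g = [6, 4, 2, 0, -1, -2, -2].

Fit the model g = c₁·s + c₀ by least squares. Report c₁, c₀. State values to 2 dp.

c₁ = -0.58, c₀ = 3.73

Compute the Gram sums: Σs·s = 323, Σs = 33, Σ1 = 7.
Moment sums: Σs·g = -64, Σg = 7.
XᵀX·[c₁, c₀]ᵀ = Xᵀg becomes [[323, 33]; [33, 7]]·[c₁, c₀]ᵀ = [-64, 7]ᵀ.
Δ = 323·7 − 33² = 1172.
c₁ = ((-64)·7 − 33·7)/1172 = -679/1172; c₀ = (323·7 − 33·(-64))/1172 = 4373/1172.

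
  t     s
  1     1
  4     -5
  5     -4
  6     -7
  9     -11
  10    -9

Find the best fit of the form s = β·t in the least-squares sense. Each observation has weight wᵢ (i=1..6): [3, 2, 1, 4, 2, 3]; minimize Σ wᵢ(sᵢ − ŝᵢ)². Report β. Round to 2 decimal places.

The normal equations are: 666·β = -693.
(Σwᵢ·t·t = 666, Σwᵢ·t·s = -693.)
β = (-693)/666 = -1.04054.

β = -1.04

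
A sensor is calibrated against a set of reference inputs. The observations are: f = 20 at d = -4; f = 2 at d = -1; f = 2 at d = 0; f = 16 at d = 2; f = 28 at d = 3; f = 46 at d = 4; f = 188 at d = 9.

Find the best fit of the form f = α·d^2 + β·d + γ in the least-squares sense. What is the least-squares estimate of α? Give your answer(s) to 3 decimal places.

α = 1.944

Entries of AᵀA: Σd^2·d^2 = 7171, Σd^2·d = 763, Σd^2 = 127, Σd·d = 127, Σd = 13, Σ1 = 7.
And Σd^2·f = 16602, Σd·f = 1910, Σf = 302.
So AᵀA·[α, β, γ]ᵀ = Aᵀf: [[7171, 763, 127]; [763, 127, 13]; [127, 13, 7]]·[α, β, γ]ᵀ = [16602, 1910, 302]ᵀ.
Solving the 3×3 system (Gaussian elimination) gives α = 16834/8661, β = 136646/43305, γ = 87446/43305.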